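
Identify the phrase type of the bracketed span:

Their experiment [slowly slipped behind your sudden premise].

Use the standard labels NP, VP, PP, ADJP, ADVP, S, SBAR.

VP

The bracketed span "slowly slipped behind your sudden premise" is headed by "slipped", making it a verb phrase (VP).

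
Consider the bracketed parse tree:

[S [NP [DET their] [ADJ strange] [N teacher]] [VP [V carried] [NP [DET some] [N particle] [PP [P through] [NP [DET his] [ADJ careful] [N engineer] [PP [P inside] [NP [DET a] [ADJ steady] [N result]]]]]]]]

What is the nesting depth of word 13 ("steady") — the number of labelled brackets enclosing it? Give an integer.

Counting open brackets not yet closed at "steady": [S [VP [NP [PP [NP [PP [NP [ADJ = 8.

8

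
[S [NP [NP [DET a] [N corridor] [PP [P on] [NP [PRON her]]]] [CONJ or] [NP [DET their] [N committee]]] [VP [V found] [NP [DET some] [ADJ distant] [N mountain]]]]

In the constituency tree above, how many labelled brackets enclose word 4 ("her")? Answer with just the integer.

6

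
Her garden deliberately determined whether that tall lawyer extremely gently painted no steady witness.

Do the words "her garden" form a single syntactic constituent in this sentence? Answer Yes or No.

Yes

The sequence corresponds to a single NP node — the noun phrase "her garden".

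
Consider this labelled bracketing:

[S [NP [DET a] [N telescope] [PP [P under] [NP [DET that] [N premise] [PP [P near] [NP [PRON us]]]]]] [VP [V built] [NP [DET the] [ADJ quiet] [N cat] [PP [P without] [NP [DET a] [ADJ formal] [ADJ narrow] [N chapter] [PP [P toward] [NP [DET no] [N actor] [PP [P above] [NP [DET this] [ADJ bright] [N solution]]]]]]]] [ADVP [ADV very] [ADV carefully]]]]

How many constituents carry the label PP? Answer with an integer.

The PP constituents are: [PP under that premise near us]; [PP near us]; [PP without a formal narrow chapter toward no actor above this bright solution]; [PP toward no actor above this bright solution]; [PP above this bright solution]. Total: 5.

5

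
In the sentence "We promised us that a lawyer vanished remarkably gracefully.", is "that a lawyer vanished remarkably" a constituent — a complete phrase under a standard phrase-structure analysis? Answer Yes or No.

No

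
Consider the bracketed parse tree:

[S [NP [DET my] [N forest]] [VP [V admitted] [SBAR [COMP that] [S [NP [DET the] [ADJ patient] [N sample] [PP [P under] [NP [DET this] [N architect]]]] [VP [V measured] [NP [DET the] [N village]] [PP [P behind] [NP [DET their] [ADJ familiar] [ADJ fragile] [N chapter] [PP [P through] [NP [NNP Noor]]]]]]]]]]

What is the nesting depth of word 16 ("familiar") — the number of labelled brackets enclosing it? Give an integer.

Counting open brackets not yet closed at "familiar": [S [VP [SBAR [S [VP [PP [NP [ADJ = 8.

8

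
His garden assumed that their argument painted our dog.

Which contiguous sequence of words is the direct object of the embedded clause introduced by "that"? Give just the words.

our dog

The verb of the embedded clause introduced by "that" is "painted"; its direct object is the NP "our dog".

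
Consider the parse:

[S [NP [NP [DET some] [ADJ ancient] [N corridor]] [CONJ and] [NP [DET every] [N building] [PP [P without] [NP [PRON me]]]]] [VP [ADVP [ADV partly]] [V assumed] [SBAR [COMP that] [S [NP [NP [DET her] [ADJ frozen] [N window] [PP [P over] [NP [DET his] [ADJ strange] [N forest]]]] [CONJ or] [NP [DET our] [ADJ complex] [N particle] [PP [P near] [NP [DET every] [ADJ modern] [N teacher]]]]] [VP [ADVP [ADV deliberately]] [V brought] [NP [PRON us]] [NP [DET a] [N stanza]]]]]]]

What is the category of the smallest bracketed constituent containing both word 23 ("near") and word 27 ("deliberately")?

Word 23 lies under S → VP → SBAR → S → NP → NP → PP → P; word 27 lies under S → VP → SBAR → S → VP → ADVP → ADV. The lowest shared node is the S.

S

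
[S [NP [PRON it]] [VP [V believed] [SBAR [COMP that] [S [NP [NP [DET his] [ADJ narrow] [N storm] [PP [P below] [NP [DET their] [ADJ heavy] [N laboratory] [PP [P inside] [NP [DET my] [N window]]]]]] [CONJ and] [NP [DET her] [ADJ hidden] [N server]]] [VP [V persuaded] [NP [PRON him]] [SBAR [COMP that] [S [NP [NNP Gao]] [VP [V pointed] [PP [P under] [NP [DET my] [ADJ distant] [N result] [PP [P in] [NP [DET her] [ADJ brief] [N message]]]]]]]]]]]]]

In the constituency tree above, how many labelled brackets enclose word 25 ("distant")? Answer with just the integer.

11

Path from the root down to the word: S → VP → SBAR → S → VP → SBAR → S → VP → PP → NP → ADJ. That is 11 enclosing brackets.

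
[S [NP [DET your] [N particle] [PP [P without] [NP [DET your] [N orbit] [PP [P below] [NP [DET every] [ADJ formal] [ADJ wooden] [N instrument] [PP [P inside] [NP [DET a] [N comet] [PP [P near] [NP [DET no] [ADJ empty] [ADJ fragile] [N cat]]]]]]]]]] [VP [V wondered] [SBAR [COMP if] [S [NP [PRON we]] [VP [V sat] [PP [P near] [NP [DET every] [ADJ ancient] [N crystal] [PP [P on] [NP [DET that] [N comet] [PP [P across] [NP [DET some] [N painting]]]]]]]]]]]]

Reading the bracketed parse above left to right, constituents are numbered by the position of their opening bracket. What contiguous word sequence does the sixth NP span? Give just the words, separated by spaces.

we

In left-to-right order the NP constituents are "your particle without your orbit below every formal wooden instrument inside a comet near no empty fragile cat"; "your orbit below every formal wooden instrument inside a comet near no empty fragile cat"; "every formal wooden instrument inside a comet near no empty fragile cat"; "a comet near no empty fragile cat"; "no empty fragile cat"; "we"; "every ancient crystal on that comet across some painting"; "that comet across some painting"; "some painting". Number 6 is "we".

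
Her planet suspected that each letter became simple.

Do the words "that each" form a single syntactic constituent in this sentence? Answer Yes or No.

No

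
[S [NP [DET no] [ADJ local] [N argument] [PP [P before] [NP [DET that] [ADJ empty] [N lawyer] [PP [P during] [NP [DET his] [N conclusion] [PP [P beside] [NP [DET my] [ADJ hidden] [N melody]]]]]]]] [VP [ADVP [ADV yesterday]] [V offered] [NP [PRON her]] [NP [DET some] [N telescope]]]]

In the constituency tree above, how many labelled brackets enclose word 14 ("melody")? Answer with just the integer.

9

The word sits inside N, which is inside NP, inside PP, inside NP, inside PP, inside NP, inside PP, inside NP, inside S — 9 brackets in all.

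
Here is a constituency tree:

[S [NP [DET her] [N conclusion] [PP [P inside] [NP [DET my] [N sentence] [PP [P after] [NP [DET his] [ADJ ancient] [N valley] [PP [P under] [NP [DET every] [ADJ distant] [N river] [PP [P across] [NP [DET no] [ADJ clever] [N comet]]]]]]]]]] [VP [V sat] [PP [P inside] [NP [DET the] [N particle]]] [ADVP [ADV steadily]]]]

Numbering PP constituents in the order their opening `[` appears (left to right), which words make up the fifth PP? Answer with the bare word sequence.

In left-to-right order the PP constituents are "inside my sentence after his ancient valley under every distant river across no clever comet"; "after his ancient valley under every distant river across no clever comet"; "under every distant river across no clever comet"; "across no clever comet"; "inside the particle". Number 5 is "inside the particle".

inside the particle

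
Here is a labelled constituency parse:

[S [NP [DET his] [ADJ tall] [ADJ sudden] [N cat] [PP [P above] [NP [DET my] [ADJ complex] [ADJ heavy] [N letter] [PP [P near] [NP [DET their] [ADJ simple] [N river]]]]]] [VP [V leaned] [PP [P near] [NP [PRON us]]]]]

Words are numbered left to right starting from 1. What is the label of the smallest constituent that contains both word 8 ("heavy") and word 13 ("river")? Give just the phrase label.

Both words fall inside [NP my complex heavy letter near their simple river] (words 6–13), and no smaller constituent contains them both. Label: NP.

NP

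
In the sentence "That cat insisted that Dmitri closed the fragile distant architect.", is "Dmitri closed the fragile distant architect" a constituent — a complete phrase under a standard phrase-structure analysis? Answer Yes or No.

The sequence corresponds to a single S node — the clause "Dmitri closed the fragile distant architect".

Yes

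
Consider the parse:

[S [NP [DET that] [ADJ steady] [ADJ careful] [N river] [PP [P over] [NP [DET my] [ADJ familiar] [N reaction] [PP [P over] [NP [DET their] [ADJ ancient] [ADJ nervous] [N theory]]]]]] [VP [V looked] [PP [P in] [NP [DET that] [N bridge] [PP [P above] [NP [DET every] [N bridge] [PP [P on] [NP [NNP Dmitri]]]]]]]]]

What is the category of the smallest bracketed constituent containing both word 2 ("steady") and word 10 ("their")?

NP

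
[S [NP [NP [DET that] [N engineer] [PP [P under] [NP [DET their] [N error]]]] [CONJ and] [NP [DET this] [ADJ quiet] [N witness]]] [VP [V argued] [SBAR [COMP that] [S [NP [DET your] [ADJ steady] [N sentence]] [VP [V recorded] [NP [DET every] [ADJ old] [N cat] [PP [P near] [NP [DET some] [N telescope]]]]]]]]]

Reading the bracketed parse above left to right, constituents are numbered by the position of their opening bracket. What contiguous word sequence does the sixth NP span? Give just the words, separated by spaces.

Opening `[NP` markers occur at word positions 1, 1, 4, 7, 12, 16, 20; the sixth of these opens the constituent [NP every old cat near some telescope].

every old cat near some telescope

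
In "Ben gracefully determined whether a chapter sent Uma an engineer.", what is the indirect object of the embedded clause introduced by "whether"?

Uma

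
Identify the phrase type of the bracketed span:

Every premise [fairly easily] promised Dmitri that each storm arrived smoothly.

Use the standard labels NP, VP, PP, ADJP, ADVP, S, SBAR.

The bracketed span "fairly easily" is headed by "easily", making it an adverb phrase (ADVP).

ADVP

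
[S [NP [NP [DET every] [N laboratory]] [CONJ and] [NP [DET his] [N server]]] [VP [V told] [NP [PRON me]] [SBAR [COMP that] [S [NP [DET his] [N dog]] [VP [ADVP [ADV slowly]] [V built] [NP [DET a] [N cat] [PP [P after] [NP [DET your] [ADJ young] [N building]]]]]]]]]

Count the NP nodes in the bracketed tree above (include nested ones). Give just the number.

Listing each NP by its span: [NP every laboratory and his server]; [NP every laboratory]; [NP his server]; [NP me]; [NP his dog]; [NP a cat after your young building] … — that makes 7.

7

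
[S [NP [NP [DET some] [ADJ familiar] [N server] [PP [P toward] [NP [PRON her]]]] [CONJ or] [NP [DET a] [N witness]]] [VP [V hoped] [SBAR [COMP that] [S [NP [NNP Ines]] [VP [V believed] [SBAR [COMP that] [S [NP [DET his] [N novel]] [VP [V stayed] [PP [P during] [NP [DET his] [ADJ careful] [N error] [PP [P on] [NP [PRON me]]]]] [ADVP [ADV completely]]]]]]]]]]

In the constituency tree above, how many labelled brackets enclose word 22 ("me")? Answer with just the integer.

13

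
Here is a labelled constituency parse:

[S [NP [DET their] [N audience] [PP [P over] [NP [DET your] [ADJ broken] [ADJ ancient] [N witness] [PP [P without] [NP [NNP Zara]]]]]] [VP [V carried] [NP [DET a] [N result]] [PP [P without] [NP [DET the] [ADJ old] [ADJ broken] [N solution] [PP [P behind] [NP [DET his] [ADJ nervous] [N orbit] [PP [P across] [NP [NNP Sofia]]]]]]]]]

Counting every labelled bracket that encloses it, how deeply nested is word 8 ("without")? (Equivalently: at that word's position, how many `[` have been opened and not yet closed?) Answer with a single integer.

6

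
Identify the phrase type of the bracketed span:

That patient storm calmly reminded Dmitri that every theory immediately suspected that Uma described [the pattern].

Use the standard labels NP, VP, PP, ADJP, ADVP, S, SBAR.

The bracketed span "the pattern" is headed by "pattern", making it a noun phrase (NP).

NP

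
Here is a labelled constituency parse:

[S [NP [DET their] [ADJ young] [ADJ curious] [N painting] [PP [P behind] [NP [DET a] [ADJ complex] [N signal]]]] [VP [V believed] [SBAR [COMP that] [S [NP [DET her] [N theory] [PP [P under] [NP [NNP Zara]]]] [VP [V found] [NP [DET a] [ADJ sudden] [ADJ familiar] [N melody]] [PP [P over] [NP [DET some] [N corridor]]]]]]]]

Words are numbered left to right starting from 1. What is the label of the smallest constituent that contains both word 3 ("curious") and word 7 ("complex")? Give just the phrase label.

The smallest bracket enclosing both words is [NP their young curious painting behind a complex signal], so the label is NP.

NP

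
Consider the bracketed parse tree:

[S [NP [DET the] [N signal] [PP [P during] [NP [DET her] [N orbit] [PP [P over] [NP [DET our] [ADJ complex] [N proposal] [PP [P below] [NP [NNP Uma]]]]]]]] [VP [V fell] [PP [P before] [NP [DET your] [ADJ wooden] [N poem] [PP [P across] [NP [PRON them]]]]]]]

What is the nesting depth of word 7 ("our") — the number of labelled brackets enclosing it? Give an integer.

7

Path from the root down to the word: S → NP → PP → NP → PP → NP → DET. That is 7 enclosing brackets.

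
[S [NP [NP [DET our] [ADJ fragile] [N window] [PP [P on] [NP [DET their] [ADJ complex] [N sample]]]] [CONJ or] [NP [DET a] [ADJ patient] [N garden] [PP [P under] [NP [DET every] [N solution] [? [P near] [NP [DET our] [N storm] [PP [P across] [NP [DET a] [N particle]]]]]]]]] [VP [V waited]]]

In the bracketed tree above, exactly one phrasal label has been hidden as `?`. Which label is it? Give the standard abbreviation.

PP

Looking at what the `?` directly dominates — P 'near', NP — this is a prepositional phrase (PP).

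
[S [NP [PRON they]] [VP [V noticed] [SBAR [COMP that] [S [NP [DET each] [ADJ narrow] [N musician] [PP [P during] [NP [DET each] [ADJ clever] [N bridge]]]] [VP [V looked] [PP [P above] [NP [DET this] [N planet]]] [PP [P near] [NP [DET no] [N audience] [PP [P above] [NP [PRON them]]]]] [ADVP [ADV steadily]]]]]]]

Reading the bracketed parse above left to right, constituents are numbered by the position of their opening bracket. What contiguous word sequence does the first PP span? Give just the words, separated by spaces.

during each clever bridge

Opening `[PP` markers occur at word positions 7, 12, 15, 18; the first of these opens the constituent [PP during each clever bridge].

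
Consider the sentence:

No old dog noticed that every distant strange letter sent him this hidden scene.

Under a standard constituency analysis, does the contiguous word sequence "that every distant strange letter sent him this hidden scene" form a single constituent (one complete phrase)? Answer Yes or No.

Yes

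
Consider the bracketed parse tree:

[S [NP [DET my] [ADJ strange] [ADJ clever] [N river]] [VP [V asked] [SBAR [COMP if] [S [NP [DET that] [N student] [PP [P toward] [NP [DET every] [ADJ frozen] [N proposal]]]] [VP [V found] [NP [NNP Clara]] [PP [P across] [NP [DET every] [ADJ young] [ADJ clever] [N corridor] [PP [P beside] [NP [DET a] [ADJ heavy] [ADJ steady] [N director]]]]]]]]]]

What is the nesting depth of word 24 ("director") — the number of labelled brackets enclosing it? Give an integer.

10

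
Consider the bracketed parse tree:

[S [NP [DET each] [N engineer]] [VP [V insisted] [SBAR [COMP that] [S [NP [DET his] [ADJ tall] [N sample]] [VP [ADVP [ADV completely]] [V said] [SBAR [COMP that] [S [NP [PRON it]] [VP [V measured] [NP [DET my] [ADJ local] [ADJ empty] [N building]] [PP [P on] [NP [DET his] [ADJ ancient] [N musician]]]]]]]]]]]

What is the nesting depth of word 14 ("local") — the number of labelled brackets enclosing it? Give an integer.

10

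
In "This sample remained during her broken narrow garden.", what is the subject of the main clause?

"this sample" is the NP that combines with the VP headed by "remained" to form the main clause — the subject.

this sample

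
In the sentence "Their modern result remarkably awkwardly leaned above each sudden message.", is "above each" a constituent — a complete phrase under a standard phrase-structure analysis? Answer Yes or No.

The sequence begins inside the preposition "above" and ends inside the noun phrase "each sudden message"; it crosses a phrase boundary, so no single node in the tree spans exactly those words.

No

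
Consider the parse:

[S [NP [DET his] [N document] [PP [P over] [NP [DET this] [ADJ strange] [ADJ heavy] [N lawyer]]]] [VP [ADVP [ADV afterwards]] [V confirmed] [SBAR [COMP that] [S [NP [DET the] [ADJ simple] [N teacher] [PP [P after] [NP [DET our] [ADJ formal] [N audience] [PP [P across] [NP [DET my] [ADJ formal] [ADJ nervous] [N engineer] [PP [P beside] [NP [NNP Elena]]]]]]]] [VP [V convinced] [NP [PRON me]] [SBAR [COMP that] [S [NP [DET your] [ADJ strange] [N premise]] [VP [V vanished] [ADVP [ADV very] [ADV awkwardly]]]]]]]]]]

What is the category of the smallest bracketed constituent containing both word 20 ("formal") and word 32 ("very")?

S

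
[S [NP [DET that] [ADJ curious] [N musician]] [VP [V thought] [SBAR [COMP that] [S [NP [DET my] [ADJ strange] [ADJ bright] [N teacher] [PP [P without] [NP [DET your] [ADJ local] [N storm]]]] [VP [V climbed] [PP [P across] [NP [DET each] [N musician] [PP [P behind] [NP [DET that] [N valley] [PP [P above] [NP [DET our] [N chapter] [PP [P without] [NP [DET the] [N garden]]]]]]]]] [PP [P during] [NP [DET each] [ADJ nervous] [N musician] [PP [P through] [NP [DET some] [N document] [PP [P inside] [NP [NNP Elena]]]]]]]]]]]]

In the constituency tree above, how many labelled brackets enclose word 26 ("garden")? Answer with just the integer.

14

The word sits inside N, which is inside NP, inside PP, inside NP, inside PP, inside NP, inside PP, inside NP, inside PP, inside VP, inside S, inside SBAR, inside VP, inside S — 14 brackets in all.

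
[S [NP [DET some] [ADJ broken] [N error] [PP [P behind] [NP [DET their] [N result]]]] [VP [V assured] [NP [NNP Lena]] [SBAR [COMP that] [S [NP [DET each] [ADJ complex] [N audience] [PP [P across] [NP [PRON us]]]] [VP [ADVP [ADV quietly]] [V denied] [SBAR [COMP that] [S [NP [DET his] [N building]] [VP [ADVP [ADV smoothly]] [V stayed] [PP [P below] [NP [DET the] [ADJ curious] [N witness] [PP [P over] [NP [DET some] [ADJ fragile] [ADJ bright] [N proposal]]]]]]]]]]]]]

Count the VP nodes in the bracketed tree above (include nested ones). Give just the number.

3

Scanning left to right, an opening `[VP` appears at word positions 7, 15, 20 — 3 in total.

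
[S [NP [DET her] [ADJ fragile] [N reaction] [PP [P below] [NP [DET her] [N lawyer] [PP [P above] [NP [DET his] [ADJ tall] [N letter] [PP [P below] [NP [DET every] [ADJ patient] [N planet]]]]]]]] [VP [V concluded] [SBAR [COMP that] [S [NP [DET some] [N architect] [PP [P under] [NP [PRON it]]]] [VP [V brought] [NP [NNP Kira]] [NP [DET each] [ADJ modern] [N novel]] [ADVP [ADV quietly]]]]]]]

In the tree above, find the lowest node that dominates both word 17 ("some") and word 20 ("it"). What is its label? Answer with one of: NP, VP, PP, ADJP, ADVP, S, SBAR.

Word 17 lies under S → VP → SBAR → S → NP → DET; word 20 lies under S → VP → SBAR → S → NP → PP → NP → PRON. The lowest shared node is the NP.

NP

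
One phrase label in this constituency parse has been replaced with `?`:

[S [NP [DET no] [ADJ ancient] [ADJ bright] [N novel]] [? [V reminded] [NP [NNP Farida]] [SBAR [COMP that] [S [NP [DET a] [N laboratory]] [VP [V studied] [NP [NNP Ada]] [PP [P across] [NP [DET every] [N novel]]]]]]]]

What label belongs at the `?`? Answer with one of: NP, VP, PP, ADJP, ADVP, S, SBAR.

VP

Looking at what the `?` directly dominates — V 'reminded', NP, SBAR — this is a verb phrase (VP).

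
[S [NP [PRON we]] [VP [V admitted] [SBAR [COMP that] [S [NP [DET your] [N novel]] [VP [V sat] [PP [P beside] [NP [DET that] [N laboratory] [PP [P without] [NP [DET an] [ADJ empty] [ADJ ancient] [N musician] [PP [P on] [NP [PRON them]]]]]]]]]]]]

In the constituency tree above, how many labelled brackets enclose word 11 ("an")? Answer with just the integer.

10

Path from the root down to the word: S → VP → SBAR → S → VP → PP → NP → PP → NP → DET. That is 10 enclosing brackets.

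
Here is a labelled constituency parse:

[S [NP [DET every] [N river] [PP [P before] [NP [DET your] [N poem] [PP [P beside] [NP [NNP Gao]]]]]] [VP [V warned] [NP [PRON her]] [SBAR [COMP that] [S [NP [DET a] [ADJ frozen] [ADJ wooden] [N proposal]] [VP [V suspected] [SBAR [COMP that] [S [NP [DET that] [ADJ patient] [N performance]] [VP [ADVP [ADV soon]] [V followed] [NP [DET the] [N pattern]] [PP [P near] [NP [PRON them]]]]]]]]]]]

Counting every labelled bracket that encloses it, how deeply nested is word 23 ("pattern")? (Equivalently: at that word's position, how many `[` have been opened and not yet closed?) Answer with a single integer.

10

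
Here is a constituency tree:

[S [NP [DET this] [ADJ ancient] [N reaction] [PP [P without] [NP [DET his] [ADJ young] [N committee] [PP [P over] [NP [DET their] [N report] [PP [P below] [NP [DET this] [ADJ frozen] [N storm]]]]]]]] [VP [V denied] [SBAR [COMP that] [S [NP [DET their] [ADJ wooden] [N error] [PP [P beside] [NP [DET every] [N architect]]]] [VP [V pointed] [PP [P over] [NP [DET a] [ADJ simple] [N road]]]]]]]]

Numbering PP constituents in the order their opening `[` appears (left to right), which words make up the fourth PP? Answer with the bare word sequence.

Opening `[PP` markers occur at word positions 4, 8, 11, 20, 24; the fourth of these opens the constituent [PP beside every architect].

beside every architect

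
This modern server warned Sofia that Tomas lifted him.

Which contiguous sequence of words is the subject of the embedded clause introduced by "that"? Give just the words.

In the embedded clause introduced by "that" the verb is "lifted"; the NP preceding it, "Tomas", is the subject.

Tomas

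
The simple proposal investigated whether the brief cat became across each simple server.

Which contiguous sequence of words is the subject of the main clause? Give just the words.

the simple proposal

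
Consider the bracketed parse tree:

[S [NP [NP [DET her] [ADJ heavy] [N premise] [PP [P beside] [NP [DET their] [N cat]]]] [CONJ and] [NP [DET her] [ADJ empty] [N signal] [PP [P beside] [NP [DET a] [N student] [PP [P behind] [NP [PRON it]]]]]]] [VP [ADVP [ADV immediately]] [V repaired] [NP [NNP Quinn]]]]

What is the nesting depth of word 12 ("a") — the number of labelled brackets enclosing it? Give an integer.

Counting open brackets not yet closed at "a": [S [NP [NP [PP [NP [DET = 6.

6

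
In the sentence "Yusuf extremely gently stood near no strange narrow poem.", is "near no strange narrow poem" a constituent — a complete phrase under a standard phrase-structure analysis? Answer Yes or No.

Yes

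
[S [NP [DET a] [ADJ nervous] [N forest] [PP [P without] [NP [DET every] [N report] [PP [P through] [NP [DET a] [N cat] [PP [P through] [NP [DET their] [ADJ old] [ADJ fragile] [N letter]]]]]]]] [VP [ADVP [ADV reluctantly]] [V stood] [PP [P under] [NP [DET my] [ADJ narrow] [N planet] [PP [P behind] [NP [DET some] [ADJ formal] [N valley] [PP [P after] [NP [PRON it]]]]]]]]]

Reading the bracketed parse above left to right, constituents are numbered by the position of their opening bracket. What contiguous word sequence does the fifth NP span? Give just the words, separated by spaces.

The NP opening brackets appear, in order, over: "a nervous forest without every report through a cat through their old fragile letter"; "every report through a cat through their old fragile letter"; "a cat through their old fragile letter"; "their old fragile letter"; "my narrow planet behind some formal valley after it"; "some formal valley after it"; "it". The fifth one spans "my narrow planet behind some formal valley after it".

my narrow planet behind some formal valley after it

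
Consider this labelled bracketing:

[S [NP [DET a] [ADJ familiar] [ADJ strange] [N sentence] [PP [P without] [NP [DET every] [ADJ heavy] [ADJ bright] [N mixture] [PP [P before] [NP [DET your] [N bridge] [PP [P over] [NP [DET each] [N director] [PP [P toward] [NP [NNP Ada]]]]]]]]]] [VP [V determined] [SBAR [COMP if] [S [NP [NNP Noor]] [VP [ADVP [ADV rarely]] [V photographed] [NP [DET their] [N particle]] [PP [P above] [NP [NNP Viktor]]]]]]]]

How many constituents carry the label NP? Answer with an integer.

Listing each NP by its span: [NP a familiar strange sentence without every heavy bright mixture before your bridge over each director toward Ada]; [NP every heavy bright mixture before your bridge over each director toward Ada]; [NP your bridge over each director toward Ada]; [NP each director toward Ada]; [NP Ada]; [NP Noor] … — that makes 8.

8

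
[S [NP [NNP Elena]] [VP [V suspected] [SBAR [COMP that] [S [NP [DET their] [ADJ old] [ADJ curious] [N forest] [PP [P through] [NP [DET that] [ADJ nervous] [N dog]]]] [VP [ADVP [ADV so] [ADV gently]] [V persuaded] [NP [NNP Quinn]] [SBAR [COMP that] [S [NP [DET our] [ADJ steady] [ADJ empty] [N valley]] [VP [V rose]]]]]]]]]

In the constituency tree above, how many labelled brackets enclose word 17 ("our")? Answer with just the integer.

9

Path from the root down to the word: S → VP → SBAR → S → VP → SBAR → S → NP → DET. That is 9 enclosing brackets.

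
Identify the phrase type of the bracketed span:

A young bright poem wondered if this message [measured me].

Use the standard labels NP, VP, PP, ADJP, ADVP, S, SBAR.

The bracketed span "measured me" is headed by "measured", making it a verb phrase (VP).

VP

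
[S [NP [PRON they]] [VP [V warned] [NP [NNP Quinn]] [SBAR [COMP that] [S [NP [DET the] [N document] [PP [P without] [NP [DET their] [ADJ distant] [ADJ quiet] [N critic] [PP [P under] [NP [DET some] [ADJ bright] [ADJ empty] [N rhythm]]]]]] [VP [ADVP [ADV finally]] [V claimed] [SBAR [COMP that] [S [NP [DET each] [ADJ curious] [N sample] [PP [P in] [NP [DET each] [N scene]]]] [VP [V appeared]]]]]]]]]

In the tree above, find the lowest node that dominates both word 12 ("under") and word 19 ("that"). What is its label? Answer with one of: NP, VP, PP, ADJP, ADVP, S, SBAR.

S

Word 12 lies under S → VP → SBAR → S → NP → PP → NP → PP → P; word 19 lies under S → VP → SBAR → S → VP → SBAR → COMP. The lowest shared node is the S.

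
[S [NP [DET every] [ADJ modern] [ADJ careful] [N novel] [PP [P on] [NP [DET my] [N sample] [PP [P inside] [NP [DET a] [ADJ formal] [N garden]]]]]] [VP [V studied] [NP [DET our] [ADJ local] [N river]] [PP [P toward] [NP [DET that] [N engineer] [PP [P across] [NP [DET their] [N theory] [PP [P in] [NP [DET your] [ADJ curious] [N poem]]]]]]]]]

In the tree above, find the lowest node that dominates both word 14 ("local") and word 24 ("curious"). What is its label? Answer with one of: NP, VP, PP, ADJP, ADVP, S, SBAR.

VP

The smallest bracket enclosing both words is [VP studied our local river toward that engineer across their theory in your curious poem], so the label is VP.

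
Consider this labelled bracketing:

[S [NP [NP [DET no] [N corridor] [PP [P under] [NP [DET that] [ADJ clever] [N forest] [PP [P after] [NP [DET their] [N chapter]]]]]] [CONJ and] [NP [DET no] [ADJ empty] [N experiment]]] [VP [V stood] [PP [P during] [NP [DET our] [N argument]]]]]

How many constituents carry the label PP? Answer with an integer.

3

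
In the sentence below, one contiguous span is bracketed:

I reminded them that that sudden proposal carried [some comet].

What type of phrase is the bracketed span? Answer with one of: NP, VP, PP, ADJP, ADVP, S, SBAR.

NP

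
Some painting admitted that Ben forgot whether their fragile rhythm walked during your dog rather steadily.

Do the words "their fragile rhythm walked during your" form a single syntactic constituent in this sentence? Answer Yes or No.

The smallest constituent containing the whole sequence is the clause [S their fragile rhythm walked during your dog rather steadily], but the sequence is only part of it — it straddles the boundary between noun phrase "their fragile rhythm" and verb phrase "walked during your dog rather steadily".

No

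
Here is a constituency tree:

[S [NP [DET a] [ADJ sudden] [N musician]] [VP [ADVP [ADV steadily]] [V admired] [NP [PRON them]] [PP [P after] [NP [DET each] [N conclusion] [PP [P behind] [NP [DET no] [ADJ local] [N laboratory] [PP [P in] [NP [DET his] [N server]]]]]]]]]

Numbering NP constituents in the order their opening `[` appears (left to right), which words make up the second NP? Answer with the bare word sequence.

them

The NP opening brackets appear, in order, over: "a sudden musician"; "them"; "each conclusion behind no local laboratory in his server"; "no local laboratory in his server"; "his server". The second one spans "them".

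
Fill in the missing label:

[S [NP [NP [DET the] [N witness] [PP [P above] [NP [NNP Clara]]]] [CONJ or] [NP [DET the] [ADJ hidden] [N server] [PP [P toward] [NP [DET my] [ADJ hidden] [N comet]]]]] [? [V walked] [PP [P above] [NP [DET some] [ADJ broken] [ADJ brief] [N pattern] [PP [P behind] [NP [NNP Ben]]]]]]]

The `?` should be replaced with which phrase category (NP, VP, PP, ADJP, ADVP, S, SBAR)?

VP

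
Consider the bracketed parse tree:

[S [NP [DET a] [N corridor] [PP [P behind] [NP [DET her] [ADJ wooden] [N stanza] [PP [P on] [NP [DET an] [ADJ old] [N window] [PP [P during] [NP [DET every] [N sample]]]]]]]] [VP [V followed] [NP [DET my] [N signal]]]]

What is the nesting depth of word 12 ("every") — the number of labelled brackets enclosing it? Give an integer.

Path from the root down to the word: S → NP → PP → NP → PP → NP → PP → NP → DET. That is 9 enclosing brackets.

9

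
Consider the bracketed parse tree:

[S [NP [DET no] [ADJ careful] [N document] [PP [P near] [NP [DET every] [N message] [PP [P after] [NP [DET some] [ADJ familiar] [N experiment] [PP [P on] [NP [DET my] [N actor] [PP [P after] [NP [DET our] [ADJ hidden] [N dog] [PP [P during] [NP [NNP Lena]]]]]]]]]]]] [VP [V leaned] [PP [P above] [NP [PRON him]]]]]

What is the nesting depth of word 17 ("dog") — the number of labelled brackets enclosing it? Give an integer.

11

Counting open brackets not yet closed at "dog": [S [NP [PP [NP [PP [NP [PP [NP [PP [NP [N = 11.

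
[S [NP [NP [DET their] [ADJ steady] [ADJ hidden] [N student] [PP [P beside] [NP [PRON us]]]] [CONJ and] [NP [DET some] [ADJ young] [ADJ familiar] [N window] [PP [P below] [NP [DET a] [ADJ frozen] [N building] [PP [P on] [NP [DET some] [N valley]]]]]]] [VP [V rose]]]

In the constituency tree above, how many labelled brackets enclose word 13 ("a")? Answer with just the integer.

6

Counting open brackets not yet closed at "a": [S [NP [NP [PP [NP [DET = 6.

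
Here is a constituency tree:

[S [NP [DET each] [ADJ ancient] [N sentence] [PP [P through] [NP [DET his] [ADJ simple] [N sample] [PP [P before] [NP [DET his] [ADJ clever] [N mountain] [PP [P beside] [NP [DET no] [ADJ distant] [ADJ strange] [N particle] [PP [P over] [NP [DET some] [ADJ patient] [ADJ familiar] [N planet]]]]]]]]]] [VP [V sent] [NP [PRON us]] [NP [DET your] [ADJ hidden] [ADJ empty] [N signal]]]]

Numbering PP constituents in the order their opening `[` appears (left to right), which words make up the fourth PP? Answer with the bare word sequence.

over some patient familiar planet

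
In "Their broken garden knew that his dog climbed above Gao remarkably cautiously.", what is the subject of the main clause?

their broken garden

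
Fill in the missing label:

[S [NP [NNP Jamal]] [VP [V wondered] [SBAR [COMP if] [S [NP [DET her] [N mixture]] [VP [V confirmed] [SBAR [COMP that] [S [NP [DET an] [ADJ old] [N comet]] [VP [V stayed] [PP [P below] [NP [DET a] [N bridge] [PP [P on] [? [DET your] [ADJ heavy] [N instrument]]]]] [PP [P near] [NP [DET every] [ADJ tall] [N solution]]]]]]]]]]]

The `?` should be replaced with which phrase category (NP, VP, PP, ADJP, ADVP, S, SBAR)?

NP

A constituent whose immediate children are DET 'your', ADJ 'heavy', N 'instrument' is a noun phrase: NP.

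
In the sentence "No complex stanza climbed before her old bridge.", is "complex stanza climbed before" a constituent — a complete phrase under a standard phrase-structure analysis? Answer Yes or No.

No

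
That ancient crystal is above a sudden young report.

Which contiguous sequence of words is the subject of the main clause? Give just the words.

that ancient crystal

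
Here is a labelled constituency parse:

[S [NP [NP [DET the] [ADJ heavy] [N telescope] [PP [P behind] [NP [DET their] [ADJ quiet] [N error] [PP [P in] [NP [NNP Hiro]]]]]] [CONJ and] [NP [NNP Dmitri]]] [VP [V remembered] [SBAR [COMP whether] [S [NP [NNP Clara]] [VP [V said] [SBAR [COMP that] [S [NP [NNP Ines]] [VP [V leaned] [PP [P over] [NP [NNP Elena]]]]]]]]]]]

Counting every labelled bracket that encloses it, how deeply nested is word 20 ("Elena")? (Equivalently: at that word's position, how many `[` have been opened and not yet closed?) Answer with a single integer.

11

Path from the root down to the word: S → VP → SBAR → S → VP → SBAR → S → VP → PP → NP → NNP. That is 11 enclosing brackets.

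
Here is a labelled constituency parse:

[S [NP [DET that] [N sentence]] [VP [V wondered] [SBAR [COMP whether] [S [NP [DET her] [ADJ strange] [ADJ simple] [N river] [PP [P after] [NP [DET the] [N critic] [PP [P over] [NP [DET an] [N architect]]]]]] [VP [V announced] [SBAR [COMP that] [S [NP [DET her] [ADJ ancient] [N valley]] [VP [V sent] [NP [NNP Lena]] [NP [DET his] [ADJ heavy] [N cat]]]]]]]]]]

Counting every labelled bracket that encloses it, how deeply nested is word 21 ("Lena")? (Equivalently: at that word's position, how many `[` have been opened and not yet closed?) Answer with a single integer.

10

The word sits inside NNP, which is inside NP, inside VP, inside S, inside SBAR, inside VP, inside S, inside SBAR, inside VP, inside S — 10 brackets in all.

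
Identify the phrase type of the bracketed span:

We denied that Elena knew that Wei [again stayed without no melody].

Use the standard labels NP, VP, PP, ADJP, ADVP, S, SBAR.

VP

The bracketed span "again stayed without no melody" is headed by "stayed", making it a verb phrase (VP).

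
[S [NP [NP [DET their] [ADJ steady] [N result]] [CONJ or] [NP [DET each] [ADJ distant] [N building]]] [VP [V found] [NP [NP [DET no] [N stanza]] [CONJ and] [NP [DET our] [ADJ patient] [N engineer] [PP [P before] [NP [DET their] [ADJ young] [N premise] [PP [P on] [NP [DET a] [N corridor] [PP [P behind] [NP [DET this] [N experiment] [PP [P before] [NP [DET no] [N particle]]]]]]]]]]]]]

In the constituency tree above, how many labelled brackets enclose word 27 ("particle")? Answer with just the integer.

13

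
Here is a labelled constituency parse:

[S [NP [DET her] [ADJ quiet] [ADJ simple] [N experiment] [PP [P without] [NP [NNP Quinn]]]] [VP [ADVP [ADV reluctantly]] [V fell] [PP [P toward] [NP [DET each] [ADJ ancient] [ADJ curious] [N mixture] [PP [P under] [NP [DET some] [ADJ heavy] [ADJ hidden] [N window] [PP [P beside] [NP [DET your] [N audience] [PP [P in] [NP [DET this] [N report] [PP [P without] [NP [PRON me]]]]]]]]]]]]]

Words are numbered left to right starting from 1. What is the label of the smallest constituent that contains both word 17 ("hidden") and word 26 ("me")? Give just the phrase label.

Word 17 lies under S → VP → PP → NP → PP → NP → ADJ; word 26 lies under S → VP → PP → NP → PP → NP → PP → NP → PP → NP → PP → NP → PRON. The lowest shared node is the NP.

NP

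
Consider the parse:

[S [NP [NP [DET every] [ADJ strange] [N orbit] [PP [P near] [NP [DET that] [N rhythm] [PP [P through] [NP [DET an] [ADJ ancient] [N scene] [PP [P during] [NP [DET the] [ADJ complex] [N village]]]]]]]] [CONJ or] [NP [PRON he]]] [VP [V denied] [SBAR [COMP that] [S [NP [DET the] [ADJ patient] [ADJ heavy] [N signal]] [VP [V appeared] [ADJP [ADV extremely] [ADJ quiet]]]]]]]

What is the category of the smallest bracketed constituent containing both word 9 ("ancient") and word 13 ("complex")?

NP

Both words fall inside [NP an ancient scene during the complex village] (words 8–14), and no smaller constituent contains them both. Label: NP.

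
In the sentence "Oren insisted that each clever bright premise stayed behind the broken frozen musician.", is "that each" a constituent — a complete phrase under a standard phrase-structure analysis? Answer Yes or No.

No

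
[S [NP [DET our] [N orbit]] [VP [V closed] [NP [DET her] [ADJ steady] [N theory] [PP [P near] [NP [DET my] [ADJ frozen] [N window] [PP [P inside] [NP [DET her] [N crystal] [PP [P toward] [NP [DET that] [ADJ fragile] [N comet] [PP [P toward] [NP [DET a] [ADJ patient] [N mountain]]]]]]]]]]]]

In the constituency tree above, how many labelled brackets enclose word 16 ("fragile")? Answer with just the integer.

10

Counting open brackets not yet closed at "fragile": [S [VP [NP [PP [NP [PP [NP [PP [NP [ADJ = 10.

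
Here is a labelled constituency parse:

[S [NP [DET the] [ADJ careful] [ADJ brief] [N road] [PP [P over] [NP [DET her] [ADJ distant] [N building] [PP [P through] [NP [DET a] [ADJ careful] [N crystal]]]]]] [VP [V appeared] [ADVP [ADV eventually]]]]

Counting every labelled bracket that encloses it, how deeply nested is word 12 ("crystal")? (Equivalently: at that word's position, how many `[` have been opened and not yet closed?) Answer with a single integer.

7

Counting open brackets not yet closed at "crystal": [S [NP [PP [NP [PP [NP [N = 7.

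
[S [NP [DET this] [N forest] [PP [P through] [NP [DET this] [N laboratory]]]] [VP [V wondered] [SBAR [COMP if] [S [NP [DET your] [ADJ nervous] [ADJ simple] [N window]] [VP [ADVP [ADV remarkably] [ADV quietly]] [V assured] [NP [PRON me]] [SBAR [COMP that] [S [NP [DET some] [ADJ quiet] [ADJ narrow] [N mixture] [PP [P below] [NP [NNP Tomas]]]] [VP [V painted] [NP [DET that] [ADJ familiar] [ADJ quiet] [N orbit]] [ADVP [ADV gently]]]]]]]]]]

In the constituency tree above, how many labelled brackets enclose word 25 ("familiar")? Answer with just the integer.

10

Path from the root down to the word: S → VP → SBAR → S → VP → SBAR → S → VP → NP → ADJ. That is 10 enclosing brackets.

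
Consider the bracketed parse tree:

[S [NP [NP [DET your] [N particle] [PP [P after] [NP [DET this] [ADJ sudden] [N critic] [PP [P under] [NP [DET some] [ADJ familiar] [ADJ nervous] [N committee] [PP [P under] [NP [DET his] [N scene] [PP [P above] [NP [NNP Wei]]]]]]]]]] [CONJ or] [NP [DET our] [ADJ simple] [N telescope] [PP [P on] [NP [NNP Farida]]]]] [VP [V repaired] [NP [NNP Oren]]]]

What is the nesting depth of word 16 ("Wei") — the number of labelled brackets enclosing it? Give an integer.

Path from the root down to the word: S → NP → NP → PP → NP → PP → NP → PP → NP → PP → NP → NNP. That is 12 enclosing brackets.

12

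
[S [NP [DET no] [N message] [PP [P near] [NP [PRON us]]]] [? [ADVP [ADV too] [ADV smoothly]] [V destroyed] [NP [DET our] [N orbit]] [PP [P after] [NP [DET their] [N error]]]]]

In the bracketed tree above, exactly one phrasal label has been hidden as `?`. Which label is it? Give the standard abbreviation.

Looking at what the `?` directly dominates — ADVP, V 'destroyed', NP, PP — this is a verb phrase (VP).

VP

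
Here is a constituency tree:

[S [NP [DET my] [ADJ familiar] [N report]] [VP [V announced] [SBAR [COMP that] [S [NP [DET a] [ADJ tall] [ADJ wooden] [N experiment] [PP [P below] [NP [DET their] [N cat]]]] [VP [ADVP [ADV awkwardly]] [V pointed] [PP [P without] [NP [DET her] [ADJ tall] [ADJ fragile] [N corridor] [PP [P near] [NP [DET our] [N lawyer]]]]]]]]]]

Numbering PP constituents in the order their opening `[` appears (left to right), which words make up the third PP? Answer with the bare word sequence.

The PP opening brackets appear, in order, over: "below their cat"; "without her tall fragile corridor near our lawyer"; "near our lawyer". The third one spans "near our lawyer".

near our lawyer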